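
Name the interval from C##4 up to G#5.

diminished twelfth

C to G spans five letter names (C-D-E-F-G), plus an octave — that makes it a twelfth of some quality.
C##4 to G#5 spans 18 semitones — one semitone narrower than the perfect twelfth (19) — giving a diminished twelfth.
(Equivalently, a compound diminished fifth: a diminished fifth plus an octave.)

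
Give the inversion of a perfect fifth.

P4

Inverted interval numbers add to nine, so a fifth pairs with a fourth (5 + 4 = 9).
The quality also flips — perfect stays perfect — giving a perfect fourth.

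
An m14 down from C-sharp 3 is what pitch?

Seven letters down from C (plus an octave) reaches D.
Moving 22 semitones down from C#3 (the size of a minor fourteenth) reaches D#1.

D-sharp 1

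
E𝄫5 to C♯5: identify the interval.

Descending from Ebb5 to C#5 is the same interval as ascending C#5 to Ebb5.
C to E spans three letter names (C-D-E): a third.
A major third would be 4 semitones; C#5 to Ebb5 is 1, three semitones narrower, so the interval is doubly diminished.

doubly diminished third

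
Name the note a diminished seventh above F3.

Ebb4

Seven letter names up from F: E.
A diminished seventh is 9 semitones; 9 semitones up from F3 gives Ebb4.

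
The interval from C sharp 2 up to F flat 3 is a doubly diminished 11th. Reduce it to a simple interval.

Each octave removed subtracts seven from the number: 11 − 7 = 4.
Quality carries through unchanged, so the simple form is a doubly diminished fourth.

doubly diminished 4th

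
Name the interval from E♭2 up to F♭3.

m9

E to F spans two letter names (E-F), plus an octave — that makes it a ninth of some quality.
Eb2 to Fb3 is 13 semitones, a half step short of the major ninth (14), so this is minor.
(Equivalently, a compound minor second: a minor second plus an octave.)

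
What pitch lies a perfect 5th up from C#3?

Counting five letter names up from C lands on G.
A perfect fifth spans 7 semitones, so from C#3 the target pitch is G#3.

G#3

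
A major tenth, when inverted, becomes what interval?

m6

First reduce the compound major tenth to its simple form, a major third.
Interval numbers invert to sum to nine: 3 + 6 = 9, so a third inverts to a sixth.
And major becomes minor under inversion, so we get a minor sixth.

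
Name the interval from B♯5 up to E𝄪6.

augmented 4th

B to E spans four letter names (B-C-D-E), so the interval is some kind of fourth.
The perfect fourth is 5 semitones; here we have 6, one semitone wider: augmented.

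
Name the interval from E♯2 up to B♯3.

perfect twelfth

E to B spans five letter names (E-F-G-A-B), plus an octave — that makes it a twelfth of some quality.
Counting semitones, E#2→B#3 is 19, which is the perfect twelfth.
(Equivalently, a compound perfect fifth: a perfect fifth plus an octave.)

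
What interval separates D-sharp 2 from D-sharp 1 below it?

perfect 8th

Descending from D#2 to D#1 is the same interval as ascending D#1 to D#2.
D to D is the same letter name, plus an octave — that makes it an octave of some quality.
Counting semitones, D#1→D#2 is 12, which is the perfect octave.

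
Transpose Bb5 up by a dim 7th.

Abb6

The seventh takes the letter from B up to A.
A diminished seventh is 9 semitones; 9 semitones up from Bb5 gives Abb6.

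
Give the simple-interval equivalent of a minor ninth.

minor 2nd

Subtracting seven from the interval number removes an octave: 9 − 7 = 2.
That makes a minor ninth a compound minor second — an octave plus a minor second.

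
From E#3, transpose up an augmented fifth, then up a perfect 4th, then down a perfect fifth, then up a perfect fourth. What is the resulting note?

An augmented fifth up from E#3 is B##3.
B##3 up a perfect fourth → E##4 (5 semitones).
E##4 down a perfect fifth → A##3 (7 semitones).
A##3 up a perfect fourth → D##4 (5 semitones).

D##4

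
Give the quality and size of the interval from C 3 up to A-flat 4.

C to A spans six letter names (C-D-E-F-G-A), plus an octave, so the interval is some kind of thirteenth.
C3 to Ab4 is 20 semitones, a half step short of the major thirteenth (21), so this is minor.
(Equivalently, a compound minor sixth: a minor sixth plus an octave.)

minor thirteenth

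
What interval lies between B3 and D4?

B to D spans three letter names (B-C-D), so the interval is some kind of third.
At 3 semitones, B3→D4 falls one short of a major third: minor.

minor 3rd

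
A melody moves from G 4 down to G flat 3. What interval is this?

augmented 8th

Descending from G4 to Gb3 is the same interval as ascending Gb3 to G4.
G to G is the same letter name, plus an octave, so the interval is some kind of octave.
Gb3 to G4 spans 13 semitones — one semitone wider than the perfect octave (12) — giving an augmented octave.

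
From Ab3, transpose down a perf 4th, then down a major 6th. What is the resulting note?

Gb2

A perfect fourth down from Ab3 is Eb3.
A major sixth down from Eb3 is Gb2.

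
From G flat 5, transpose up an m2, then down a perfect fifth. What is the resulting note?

D double-flat 5

Up a minor second from Gb5: Abb5 (1 semitone up).
Abb5 down a perfect fifth → Dbb5 (7 semitones).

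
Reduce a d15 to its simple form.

Take out an octave (7 from the number): 15 − 7 = 8.
That makes a diminished fifteenth a compound diminished octave — an octave plus a diminished octave.

diminished octave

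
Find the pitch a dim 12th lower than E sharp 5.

Counting five letter names plus an octave down from E lands on A.
A diminished twelfth spans 18 semitones, so from E#5 the target pitch is A##3.

A double-sharp 3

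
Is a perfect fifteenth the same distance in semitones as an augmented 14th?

Yes

Both span 24 semitones: a perfect fifteenth and an augmented fourteenth are the same chromatic distance.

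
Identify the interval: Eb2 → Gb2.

minor 3rd

E to G spans three letter names (E-F-G): a third.
A major third would be 4 semitones, but Eb2 to Gb2 is 3 — one semitone narrower, making it a minor third.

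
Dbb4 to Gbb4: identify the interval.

D to G spans four letter names (D-E-F-G), so the interval is some kind of fourth.
Dbb4 to Gbb4 is 5 semitones, matching the perfect fourth exactly, so the quality is perfect.

perfect fourth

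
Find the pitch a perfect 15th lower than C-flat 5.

C-flat 3

For a fifteenth the letter name doesn't change: still C, two octaves down.
A perfect fifteenth spans 24 semitones, so from Cb5 the target pitch is Cb3.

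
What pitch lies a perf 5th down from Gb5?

Cb5

The fifth takes the letter from G down to C.
A perfect fifth spans 7 semitones, so from Gb5 the target pitch is Cb5.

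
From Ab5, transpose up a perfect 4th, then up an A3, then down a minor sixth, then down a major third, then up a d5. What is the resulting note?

Ab5 up a perfect fourth → Db6 (5 semitones).
Db6 up an augmented third → F#6 (5 semitones).
F#6 down a minor sixth → A#5 (8 semitones).
A major third down from A#5 is F#5.
Up a diminished fifth from F#5: C6 (6 semitones up).

C6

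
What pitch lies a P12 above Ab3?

Eb5

The twelfth's letter: A up five letter names plus an octave → E.
Moving 19 semitones up from Ab3 (the size of a perfect twelfth) reaches Eb5.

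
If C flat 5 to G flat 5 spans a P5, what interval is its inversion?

P4

The rule of nine gives the new number: 9 − 5 = 4, so a fifth becomes a fourth.
The quality also flips — perfect stays perfect — giving a perfect fourth.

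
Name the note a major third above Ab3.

Three letter names up from A: C.
A major third spans 4 semitones, so from Ab3 the target pitch is C4.

C4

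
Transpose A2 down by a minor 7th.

Seven letter names down from A: B.
Moving 10 semitones down from A2 (the size of a minor seventh) reaches B1.

B1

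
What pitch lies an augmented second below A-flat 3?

Counting two letter names down from A lands on G.
Moving 3 semitones down from Ab3 (the size of an augmented second) reaches Gbb3.

G-double-flat 3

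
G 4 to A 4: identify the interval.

major second

G to A spans two letter names (G-A) — that makes it a second of some quality.
G4 to A4 is 2 semitones, matching the major second exactly, so the quality is major.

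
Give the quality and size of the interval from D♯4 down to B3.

Descending from D#4 to B3 is the same interval as ascending B3 to D#4.
B to D spans three letter names (B-C-D): a third.
Counting semitones, B3→D#4 is 4, which is the major third.

major third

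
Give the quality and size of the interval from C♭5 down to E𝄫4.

Descending from Cb5 to Ebb4 is the same interval as ascending Ebb4 to Cb5.
E to C spans six letter names (E-F-G-A-B-C) — that makes it a sixth of some quality.
Ebb4 to Cb5 is 9 semitones, matching the major sixth exactly, so the quality is major.

major sixth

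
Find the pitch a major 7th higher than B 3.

The seventh takes the letter from B up to A.
A major seventh is 11 semitones; 11 semitones up from B3 gives A#4.

A-sharp 4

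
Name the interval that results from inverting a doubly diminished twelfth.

First reduce the compound doubly diminished twelfth to its simple form, a doubly diminished fifth.
The rule of nine gives the new number: 9 − 5 = 4, so a fifth becomes a fourth.
Quality inverts too: doubly diminished becomes doubly augmented. That makes the inversion a doubly augmented fourth.

doubly augmented fourth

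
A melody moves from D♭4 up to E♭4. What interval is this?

D to E spans two letter names (D-E), so the interval is some kind of second.
The major second spans 2 semitones, and Db4 to Eb4 is exactly 2 semitones — so this is a major second.

major 2nd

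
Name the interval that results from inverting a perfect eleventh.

perfect fifth

First reduce the compound perfect eleventh to its simple form, a perfect fourth.
The rule of nine gives the new number: 9 − 4 = 5, so a fourth becomes a fifth.
Quality inverts too: perfect stays perfect. That makes the inversion a perfect fifth.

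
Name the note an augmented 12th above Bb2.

Counting five letter names plus an octave up from B lands on F.
Moving 20 semitones up from Bb2 (the size of an augmented twelfth) reaches F#4.

F#4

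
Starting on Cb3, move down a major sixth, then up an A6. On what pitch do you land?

Down a major sixth from Cb3: Ebb2 (9 semitones down).
Ebb2 up an augmented sixth → C3 (10 semitones).

C3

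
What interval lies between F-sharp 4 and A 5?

F to A spans three letter names (F-G-A), plus an octave — that makes it a tenth of some quality.
At 15 semitones, F#4→A5 falls one short of a major tenth: minor.
(Equivalently, a compound minor third: a minor third plus an octave.)

m10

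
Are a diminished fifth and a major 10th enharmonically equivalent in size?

6 semitones (diminished fifth) vs 16 semitones (major tenth): not equal.

No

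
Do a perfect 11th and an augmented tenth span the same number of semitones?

A perfect eleventh spans 17 semitones, and an augmented tenth also spans 17 semitones — they're enharmonic.

Yes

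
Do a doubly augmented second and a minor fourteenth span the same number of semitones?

No

4 semitones (doubly augmented second) vs 22 semitones (minor fourteenth): not equal.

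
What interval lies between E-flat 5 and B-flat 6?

perfect twelfth

E to B spans five letter names (E-F-G-A-B), plus an octave — that makes it a twelfth of some quality.
Counting semitones, Eb5→Bb6 is 19, which is the perfect twelfth.
(Equivalently, a compound perfect fifth: a perfect fifth plus an octave.)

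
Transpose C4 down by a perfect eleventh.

The eleventh's letter: C down four letter names plus an octave → G.
Moving 17 semitones down from C4 (the size of a perfect eleventh) reaches G2.

G2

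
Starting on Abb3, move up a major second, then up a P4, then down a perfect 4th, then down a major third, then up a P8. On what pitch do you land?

A major second up from Abb3 is Bbb3.
A perfect fourth up from Bbb3 is Ebb4.
A perfect fourth down from Ebb4 is Bbb3.
A major third down from Bbb3 is Gbb3.
A perfect octave up from Gbb3 is Gbb4.

Gbb4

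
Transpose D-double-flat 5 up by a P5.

Five letter names up from D: A.
A perfect fifth is 7 semitones; 7 semitones up from Dbb5 gives Abb5.

A-double-flat 5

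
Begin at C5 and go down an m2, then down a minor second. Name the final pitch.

Down a minor second from C5: B4 (1 semitone down).
Down a minor second from B4: A#4 (1 semitone down).

A#4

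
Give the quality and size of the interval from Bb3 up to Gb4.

m6

B to G spans six letter names (B-C-D-E-F-G): a sixth.
A major sixth would be 9 semitones, but Bb3 to Gb4 is 8 — one semitone narrower, making it a minor sixth.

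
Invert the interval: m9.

First reduce the compound minor ninth to its simple form, a minor second.
The rule of nine gives the new number: 9 − 2 = 7, so a second becomes a seventh.
Quality inverts too: minor becomes major. That makes the inversion a major seventh.

major seventh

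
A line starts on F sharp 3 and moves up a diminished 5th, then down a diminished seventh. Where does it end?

A diminished fifth up from F#3 is C4.
Down a diminished seventh from C4: D#3 (9 semitones down).

D sharp 3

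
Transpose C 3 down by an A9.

B double-flat 1

Counting two letter names plus an octave down from C lands on B.
Moving 15 semitones down from C3 (the size of an augmented ninth) reaches Bbb1.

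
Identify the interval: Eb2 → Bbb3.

d12

E to B spans five letter names (E-F-G-A-B), plus an octave — that makes it a twelfth of some quality.
The perfect twelfth is 19 semitones; here we have 18, one semitone narrower: diminished.
(Equivalently, a compound diminished fifth: a diminished fifth plus an octave.)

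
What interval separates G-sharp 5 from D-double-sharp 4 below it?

Descending from G#5 to D##4 is the same interval as ascending D##4 to G#5.
D to G spans four letter names (D-E-F-G), plus an octave — that makes it an eleventh of some quality.
D##4 to G#5 spans 16 semitones — one semitone narrower than the perfect eleventh (17) — giving a diminished eleventh.
(Equivalently, a compound diminished fourth: a diminished fourth plus an octave.)

d11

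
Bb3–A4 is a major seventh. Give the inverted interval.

Inverted interval numbers add to nine, so a seventh pairs with a second (7 + 2 = 9).
And major becomes minor under inversion, so we get a minor second.

minor second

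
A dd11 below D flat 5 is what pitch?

Counting four letter names plus an octave down from D lands on A.
A doubly diminished eleventh spans 15 semitones, so from Db5 the target pitch is A#3.

A sharp 3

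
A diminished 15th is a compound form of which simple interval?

d8

Take out an octave (7 from the number): 15 − 7 = 8.
Quality carries through unchanged, so the simple form is a diminished octave.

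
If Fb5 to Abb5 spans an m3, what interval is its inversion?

Interval numbers invert to sum to nine: 3 + 6 = 9, so a third inverts to a sixth.
The quality also flips — minor becomes major — giving a major sixth.

M6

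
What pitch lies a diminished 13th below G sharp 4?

Counting six letter names plus an octave down from G lands on B.
A diminished thirteenth is 19 semitones; 19 semitones down from G#4 gives B##2.

B double-sharp 2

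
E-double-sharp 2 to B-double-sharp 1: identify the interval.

P4

Descending from E##2 to B##1 is the same interval as ascending B##1 to E##2.
B to E spans four letter names (B-C-D-E): a fourth.
The perfect fourth spans 5 semitones, and B##1 to E##2 is exactly 5 semitones — so this is a perfect fourth.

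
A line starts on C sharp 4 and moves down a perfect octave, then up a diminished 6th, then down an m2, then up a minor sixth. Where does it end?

C#4 down a perfect octave → C#3 (12 semitones).
Up a diminished sixth from C#3: Ab3 (7 semitones up).
Down a minor second from Ab3: G3 (1 semitone down).
A minor sixth up from G3 is Eb4.

E flat 4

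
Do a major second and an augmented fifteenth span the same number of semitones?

No

2 semitones (major second) vs 25 semitones (augmented fifteenth): not equal.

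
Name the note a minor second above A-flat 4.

Two letter names up from A: B.
Moving 1 semitone up from Ab4 (the size of a minor second) reaches Bbb4.

B-double-flat 4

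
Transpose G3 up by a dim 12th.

The twelfth's letter: G up five letter names plus an octave → D.
Moving 18 semitones up from G3 (the size of a diminished twelfth) reaches Db5.

Db5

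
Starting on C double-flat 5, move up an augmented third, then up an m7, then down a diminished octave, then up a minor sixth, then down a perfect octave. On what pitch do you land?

Up an augmented third from Cbb5: Eb5 (5 semitones up).
Eb5 up a minor seventh → Db6 (10 semitones).
Db6 down a diminished octave → D5 (11 semitones).
D5 up a minor sixth → Bb5 (8 semitones).
Bb5 down a perfect octave → Bb4 (12 semitones).

B flat 4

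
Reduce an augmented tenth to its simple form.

Take out an octave (7 from the number): 10 − 7 = 3.
Quality carries through unchanged, so the simple form is an augmented third.

A3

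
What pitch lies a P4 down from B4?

F#4

The fourth takes the letter from B down to F.
A perfect fourth is 5 semitones; 5 semitones down from B4 gives F#4.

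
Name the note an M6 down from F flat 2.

Counting six letter names down from F lands on A.
Moving 9 semitones down from Fb2 (the size of a major sixth) reaches Abb1.

A double-flat 1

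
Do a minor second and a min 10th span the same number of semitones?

No

1 semitone (minor second) vs 15 semitones (minor tenth): not equal.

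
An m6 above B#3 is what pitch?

G#4

The sixth takes the letter from B up to G.
Moving 8 semitones up from B#3 (the size of a minor sixth) reaches G#4.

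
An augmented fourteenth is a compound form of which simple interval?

augmented seventh

Subtracting seven from the interval number removes an octave: 14 − 7 = 7.
So an augmented fourteenth is an octave plus an augmented seventh. The quality is unchanged.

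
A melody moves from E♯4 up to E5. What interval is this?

E to E is the same letter name, plus an octave — that makes it an octave of some quality.
The perfect octave is 12 semitones; here we have 11, one semitone narrower: diminished.

diminished octave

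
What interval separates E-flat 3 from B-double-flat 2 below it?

augmented fourth

Descending from Eb3 to Bbb2 is the same interval as ascending Bbb2 to Eb3.
B to E spans four letter names (B-C-D-E), so the interval is some kind of fourth.
The perfect fourth is 5 semitones; here we have 6, one semitone wider: augmented.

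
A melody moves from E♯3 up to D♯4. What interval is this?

E to D spans seven letter names (E-F-G-A-B-C-D) — that makes it a seventh of some quality.
At 10 semitones, E#3→D#4 falls one short of a major seventh: minor.

minor seventh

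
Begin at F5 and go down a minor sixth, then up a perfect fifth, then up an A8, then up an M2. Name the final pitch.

F##6

Down a minor sixth from F5: A4 (8 semitones down).
Up a perfect fifth from A4: E5 (7 semitones up).
Up an augmented octave from E5: E#6 (13 semitones up).
E#6 up a major second → F##6 (2 semitones).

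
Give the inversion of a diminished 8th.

augmented unison

Interval numbers invert to sum to nine: 8 + 1 = 9, so an octave inverts to a unison.
And diminished becomes augmented under inversion, so we get an augmented unison.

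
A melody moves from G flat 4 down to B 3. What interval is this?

Descending from Gb4 to B3 is the same interval as ascending B3 to Gb4.
B to G spans six letter names (B-C-D-E-F-G) — that makes it a sixth of some quality.
A major sixth would be 9 semitones; B3 to Gb4 is 7, two semitones narrower, so the interval is diminished.

d6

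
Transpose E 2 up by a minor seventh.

Seven letter names up from E: D.
Moving 10 semitones up from E2 (the size of a minor seventh) reaches D3.

D 3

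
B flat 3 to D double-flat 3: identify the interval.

augmented sixth

Descending from Bb3 to Dbb3 is the same interval as ascending Dbb3 to Bb3.
D to B spans six letter names (D-E-F-G-A-B) — that makes it a sixth of some quality.
The major sixth is 9 semitones; here we have 10, one semitone wider: augmented.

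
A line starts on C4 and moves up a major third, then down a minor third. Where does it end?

C#4

Up a major third from C4: E4 (4 semitones up).
A minor third down from E4 is C#4.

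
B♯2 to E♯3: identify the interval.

P4

B to E spans four letter names (B-C-D-E) — that makes it a fourth of some quality.
Counting semitones, B#2→E#3 is 5, which is the perfect fourth.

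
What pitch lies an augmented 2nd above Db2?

E2

Two letter names up from D: E.
Moving 3 semitones up from Db2 (the size of an augmented second) reaches E2.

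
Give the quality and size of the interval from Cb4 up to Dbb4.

C to D spans two letter names (C-D), so the interval is some kind of second.
Cb4 to Dbb4 is 1 semitone, a half step short of the major second (2), so this is minor.

minor second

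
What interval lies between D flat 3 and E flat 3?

M2

D to E spans two letter names (D-E), so the interval is some kind of second.
The major second spans 2 semitones, and Db3 to Eb3 is exactly 2 semitones — so this is a major second.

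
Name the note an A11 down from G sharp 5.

Four letters down from G (plus an octave) reaches D.
An augmented eleventh is 18 semitones; 18 semitones down from G#5 gives D4.

D 4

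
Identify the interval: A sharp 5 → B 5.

A to B spans two letter names (A-B): a second.
At 1 semitone, A#5→B5 falls one short of a major second: minor.

minor 2nd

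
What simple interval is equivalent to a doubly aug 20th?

AA6

Each octave removed subtracts seven from the number: 20 − 14 = 6.
So a doubly augmented twentieth is 2 octaves plus a doubly augmented sixth. The quality is unchanged.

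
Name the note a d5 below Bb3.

E3

The fifth takes the letter from B down to E.
A diminished fifth spans 6 semitones, so from Bb3 the target pitch is E3.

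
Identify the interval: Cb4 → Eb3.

m6

Descending from Cb4 to Eb3 is the same interval as ascending Eb3 to Cb4.
E to C spans six letter names (E-F-G-A-B-C) — that makes it a sixth of some quality.
Eb3 to Cb4 is 8 semitones, a half step short of the major sixth (9), so this is minor.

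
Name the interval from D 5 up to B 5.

D to B spans six letter names (D-E-F-G-A-B) — that makes it a sixth of some quality.
The major sixth spans 9 semitones, and D5 to B5 is exactly 9 semitones — so this is a major sixth.

major sixth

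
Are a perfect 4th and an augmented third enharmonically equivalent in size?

A perfect fourth = 5 semitones = an augmented third; enharmonically equal.

Yes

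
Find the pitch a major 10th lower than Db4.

The tenth's letter: D down three letter names plus an octave → B.
Moving 16 semitones down from Db4 (the size of a major tenth) reaches Bbb2.

Bbb2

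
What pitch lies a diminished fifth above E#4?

Counting five letter names up from E lands on B.
A diminished fifth spans 6 semitones, so from E#4 the target pitch is B4.

B4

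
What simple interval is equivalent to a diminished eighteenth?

Each octave removed subtracts seven from the number: 18 − 14 = 4.
That makes a diminished eighteenth a compound diminished fourth — 2 octaves plus a diminished fourth.

d4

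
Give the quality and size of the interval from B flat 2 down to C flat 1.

major fourteenth

Descending from Bb2 to Cb1 is the same interval as ascending Cb1 to Bb2.
C to B spans seven letter names (C-D-E-F-G-A-B), plus an octave: a fourteenth.
The major fourteenth spans 23 semitones, and Cb1 to Bb2 is exactly 23 semitones — so this is a major fourteenth.
(Equivalently, a compound major seventh: a major seventh plus an octave.)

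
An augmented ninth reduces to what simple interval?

augmented 2nd

Take out an octave (7 from the number): 9 − 7 = 2.
Quality carries through unchanged, so the simple form is an augmented second.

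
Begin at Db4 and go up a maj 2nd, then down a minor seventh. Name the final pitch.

Db4 up a major second → Eb4 (2 semitones).
Eb4 down a minor seventh → F3 (10 semitones).

F3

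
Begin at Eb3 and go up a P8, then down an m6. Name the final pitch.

A perfect octave up from Eb3 is Eb4.
Eb4 down a minor sixth → G3 (8 semitones).

G3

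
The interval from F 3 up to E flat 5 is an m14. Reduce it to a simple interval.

m7

Each octave removed subtracts seven from the number: 14 − 7 = 7.
That makes a minor fourteenth a compound minor seventh — an octave plus a minor seventh.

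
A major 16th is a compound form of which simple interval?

major second

Subtracting seven from the interval number removes an octave: 16 − 14 = 2.
So a major sixteenth is 2 octaves plus a major second. The quality is unchanged.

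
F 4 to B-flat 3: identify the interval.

P5

Descending from F4 to Bb3 is the same interval as ascending Bb3 to F4.
B to F spans five letter names (B-C-D-E-F), so the interval is some kind of fifth.
Counting semitones, Bb3→F4 is 7, which is the perfect fifth.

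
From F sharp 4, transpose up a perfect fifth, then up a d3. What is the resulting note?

A perfect fifth up from F#4 is C#5.
Up a diminished third from C#5: Eb5 (2 semitones up).

E flat 5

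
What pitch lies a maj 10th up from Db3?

F4

The tenth's letter: D up three letter names plus an octave → F.
A major tenth is 16 semitones; 16 semitones up from Db3 gives F4.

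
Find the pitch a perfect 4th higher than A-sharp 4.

Counting four letter names up from A lands on D.
Moving 5 semitones up from A#4 (the size of a perfect fourth) reaches D#5.

D-sharp 5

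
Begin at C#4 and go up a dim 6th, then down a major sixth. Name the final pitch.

Up a diminished sixth from C#4: Ab4 (7 semitones up).
Ab4 down a major sixth → Cb4 (9 semitones).

Cb4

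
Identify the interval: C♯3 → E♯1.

m13

Descending from C#3 to E#1 is the same interval as ascending E#1 to C#3.
E to C spans six letter names (E-F-G-A-B-C), plus an octave — that makes it a thirteenth of some quality.
E#1 to C#3 is 20 semitones, a half step short of the major thirteenth (21), so this is minor.
(Equivalently, a compound minor sixth: a minor sixth plus an octave.)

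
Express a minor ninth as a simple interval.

minor 2nd

Each octave removed subtracts seven from the number: 9 − 7 = 2.
So a minor ninth is an octave plus a minor second. The quality is unchanged.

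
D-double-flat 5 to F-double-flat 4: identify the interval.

major sixth

Descending from Dbb5 to Fbb4 is the same interval as ascending Fbb4 to Dbb5.
F to D spans six letter names (F-G-A-B-C-D) — that makes it a sixth of some quality.
Fbb4 to Dbb5 is 9 semitones, matching the major sixth exactly, so the quality is major.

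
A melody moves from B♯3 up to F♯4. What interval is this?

B to F spans five letter names (B-C-D-E-F): a fifth.
A perfect fifth would be 7 semitones; B#3 to F#4 is 6, one semitone narrower, so the interval is diminished.

diminished fifth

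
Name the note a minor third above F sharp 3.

A 3

Counting three letter names up from F lands on A.
Moving 3 semitones up from F#3 (the size of a minor third) reaches A3.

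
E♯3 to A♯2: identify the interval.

Descending from E#3 to A#2 is the same interval as ascending A#2 to E#3.
A to E spans five letter names (A-B-C-D-E): a fifth.
The perfect fifth spans 7 semitones, and A#2 to E#3 is exactly 7 semitones — so this is a perfect fifth.

perfect fifth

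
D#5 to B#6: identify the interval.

D to B spans six letter names (D-E-F-G-A-B), plus an octave — that makes it a thirteenth of some quality.
Counting semitones, D#5→B#6 is 21, which is the major thirteenth.
(Equivalently, a compound major sixth: a major sixth plus an octave.)

M13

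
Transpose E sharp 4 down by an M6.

Counting six letter names down from E lands on G.
A major sixth spans 9 semitones, so from E#4 the target pitch is G#3.

G sharp 3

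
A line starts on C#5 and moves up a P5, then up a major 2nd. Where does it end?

C#5 up a perfect fifth → G#5 (7 semitones).
G#5 up a major second → A#5 (2 semitones).

A#5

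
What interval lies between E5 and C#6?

major sixth

E to C spans six letter names (E-F-G-A-B-C), so the interval is some kind of sixth.
The major sixth spans 9 semitones, and E5 to C#6 is exactly 9 semitones — so this is a major sixth.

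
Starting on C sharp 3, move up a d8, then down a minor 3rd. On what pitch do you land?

C#3 up a diminished octave → C4 (11 semitones).
C4 down a minor third → A3 (3 semitones).

A 3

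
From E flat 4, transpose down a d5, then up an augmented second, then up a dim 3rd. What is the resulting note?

D 4

Down a diminished fifth from Eb4: A3 (6 semitones down).
Up an augmented second from A3: B#3 (3 semitones up).
A diminished third up from B#3 is D4.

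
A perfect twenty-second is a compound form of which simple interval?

perfect octave

Subtracting seven from the interval number removes an octave: 22 − 14 = 8.
That makes a perfect twenty-second a compound perfect octave — 2 octaves plus a perfect octave.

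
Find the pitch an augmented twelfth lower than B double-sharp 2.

Counting five letter names plus an octave down from B lands on E.
Moving 20 semitones down from B##2 (the size of an augmented twelfth) reaches E#1.

E sharp 1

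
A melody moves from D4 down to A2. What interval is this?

perfect eleventh

Descending from D4 to A2 is the same interval as ascending A2 to D4.
A to D spans four letter names (A-B-C-D), plus an octave, so the interval is some kind of eleventh.
A2 to D4 is 17 semitones, matching the perfect eleventh exactly, so the quality is perfect.
(Equivalently, a compound perfect fourth: a perfect fourth plus an octave.)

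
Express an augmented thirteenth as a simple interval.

A6

Subtracting seven from the interval number removes an octave: 13 − 7 = 6.
Quality carries through unchanged, so the simple form is an augmented sixth.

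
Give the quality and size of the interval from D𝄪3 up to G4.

doubly diminished eleventh

D to G spans four letter names (D-E-F-G), plus an octave: an eleventh.
The perfect eleventh is 17 semitones; here we have 15, two semitones narrower: doubly diminished.
(Equivalently, a compound doubly diminished fourth: a doubly diminished fourth plus an octave.)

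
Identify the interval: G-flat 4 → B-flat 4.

G to B spans three letter names (G-A-B) — that makes it a third of some quality.
Gb4 to Bb4 is 4 semitones, matching the major third exactly, so the quality is major.

M3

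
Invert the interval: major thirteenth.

First reduce the compound major thirteenth to its simple form, a major sixth.
Inverted interval numbers add to nine, so a sixth pairs with a third (6 + 3 = 9).
And major becomes minor under inversion, so we get a minor third.

minor 3rd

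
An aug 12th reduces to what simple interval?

A5

Take out an octave (7 from the number): 12 − 7 = 5.
Quality carries through unchanged, so the simple form is an augmented fifth.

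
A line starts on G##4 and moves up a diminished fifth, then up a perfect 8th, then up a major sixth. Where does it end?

G##4 up a diminished fifth → D#5 (6 semitones).
D#5 up a perfect octave → D#6 (12 semitones).
A major sixth up from D#6 is B#6.

B#6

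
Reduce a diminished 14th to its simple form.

d7

Subtracting seven from the interval number removes an octave: 14 − 7 = 7.
Quality carries through unchanged, so the simple form is a diminished seventh.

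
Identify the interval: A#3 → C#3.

M6

Descending from A#3 to C#3 is the same interval as ascending C#3 to A#3.
C to A spans six letter names (C-D-E-F-G-A), so the interval is some kind of sixth.
Counting semitones, C#3→A#3 is 9, which is the major sixth.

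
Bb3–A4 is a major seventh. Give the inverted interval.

m2

The rule of nine gives the new number: 9 − 7 = 2, so a seventh becomes a second.
The quality also flips — major becomes minor — giving a minor second.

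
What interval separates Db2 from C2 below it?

minor second

Descending from Db2 to C2 is the same interval as ascending C2 to Db2.
C to D spans two letter names (C-D), so the interval is some kind of second.
At 1 semitone, C2→Db2 falls one short of a major second: minor.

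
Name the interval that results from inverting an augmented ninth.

First reduce the compound augmented ninth to its simple form, an augmented second.
Interval numbers invert to sum to nine: 2 + 7 = 9, so a second inverts to a seventh.
Quality inverts too: augmented becomes diminished. That makes the inversion a diminished seventh.

diminished 7th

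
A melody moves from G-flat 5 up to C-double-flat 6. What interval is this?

G to C spans four letter names (G-A-B-C): a fourth.
A perfect fourth would be 5 semitones; Gb5 to Cbb6 is 4, one semitone narrower, so the interval is diminished.

diminished 4th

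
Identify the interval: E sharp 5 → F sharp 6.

E to F spans two letter names (E-F), plus an octave: a ninth.
E#5 to F#6 is 13 semitones, a half step short of the major ninth (14), so this is minor.
(Equivalently, a compound minor second: a minor second plus an octave.)

minor ninth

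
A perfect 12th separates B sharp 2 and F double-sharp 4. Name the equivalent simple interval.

Subtracting seven from the interval number removes an octave: 12 − 7 = 5.
Quality carries through unchanged, so the simple form is a perfect fifth.

P5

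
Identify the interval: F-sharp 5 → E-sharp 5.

Descending from F#5 to E#5 is the same interval as ascending E#5 to F#5.
E to F spans two letter names (E-F): a second.
At 1 semitone, E#5→F#5 falls one short of a major second: minor.

m2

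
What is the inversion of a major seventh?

minor second

The rule of nine gives the new number: 9 − 7 = 2, so a seventh becomes a second.
The quality also flips — major becomes minor — giving a minor second.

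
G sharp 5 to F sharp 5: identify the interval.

Descending from G#5 to F#5 is the same interval as ascending F#5 to G#5.
F to G spans two letter names (F-G) — that makes it a second of some quality.
The major second spans 2 semitones, and F#5 to G#5 is exactly 2 semitones — so this is a major second.

major second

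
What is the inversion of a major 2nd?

minor 7th

The rule of nine gives the new number: 9 − 2 = 7, so a second becomes a seventh.
Quality inverts too: major becomes minor. That makes the inversion a minor seventh.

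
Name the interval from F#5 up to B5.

F to B spans four letter names (F-G-A-B): a fourth.
Counting semitones, F#5→B5 is 5, which is the perfect fourth.

perfect 4th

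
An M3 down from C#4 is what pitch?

Three letter names down from C: A.
Moving 4 semitones down from C#4 (the size of a major third) reaches A3.

A3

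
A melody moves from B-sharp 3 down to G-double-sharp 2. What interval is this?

m10

Descending from B#3 to G##2 is the same interval as ascending G##2 to B#3.
G to B spans three letter names (G-A-B), plus an octave, so the interval is some kind of tenth.
A major tenth would be 16 semitones, but G##2 to B#3 is 15 — one semitone narrower, making it a minor tenth.
(Equivalently, a compound minor third: a minor third plus an octave.)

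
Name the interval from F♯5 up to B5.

P4

F to B spans four letter names (F-G-A-B): a fourth.
Counting semitones, F#5→B5 is 5, which is the perfect fourth.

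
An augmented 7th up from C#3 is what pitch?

Seven letter names up from C: B.
An augmented seventh is 12 semitones; 12 semitones up from C#3 gives B##3.

B##3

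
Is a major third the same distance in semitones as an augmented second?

4 semitones (major third) vs 3 semitones (augmented second): not equal.

No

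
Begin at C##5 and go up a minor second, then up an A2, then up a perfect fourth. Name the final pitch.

Up a minor second from C##5: D#5 (1 semitone up).
An augmented second up from D#5 is E##5.
Up a perfect fourth from E##5: A##5 (5 semitones up).

A##5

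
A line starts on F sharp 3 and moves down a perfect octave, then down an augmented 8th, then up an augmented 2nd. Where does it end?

G sharp 1

A perfect octave down from F#3 is F#2.
An augmented octave down from F#2 is F1.
F1 up an augmented second → G#1 (3 semitones).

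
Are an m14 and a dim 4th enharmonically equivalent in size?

No

A minor fourteenth spans 22 semitones; a diminished fourth spans 4 semitones. They differ by 18.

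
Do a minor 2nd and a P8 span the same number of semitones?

1 semitone (minor second) vs 12 semitones (perfect octave): not equal.

No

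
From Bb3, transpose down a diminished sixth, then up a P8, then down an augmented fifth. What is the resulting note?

A diminished sixth down from Bb3 is D#3.
D#3 up a perfect octave → D#4 (12 semitones).
Down an augmented fifth from D#4: G3 (8 semitones down).

G3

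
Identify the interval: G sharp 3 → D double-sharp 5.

augmented 12th

G to D spans five letter names (G-A-B-C-D), plus an octave — that makes it a twelfth of some quality.
The perfect twelfth is 19 semitones; here we have 20, one semitone wider: augmented.
(Equivalently, a compound augmented fifth: an augmented fifth plus an octave.)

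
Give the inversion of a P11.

perfect fifth

First reduce the compound perfect eleventh to its simple form, a perfect fourth.
The rule of nine gives the new number: 9 − 4 = 5, so a fourth becomes a fifth.
And perfect stays perfect under inversion, so we get a perfect fifth.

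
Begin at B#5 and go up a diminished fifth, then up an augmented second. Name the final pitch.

A diminished fifth up from B#5 is F#6.
Up an augmented second from F#6: G##6 (3 semitones up).

G##6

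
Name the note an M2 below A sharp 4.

G sharp 4

Two letter names down from A: G.
A major second spans 2 semitones, so from A#4 the target pitch is G#4.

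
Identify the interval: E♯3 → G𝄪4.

major tenth

E to G spans three letter names (E-F-G), plus an octave, so the interval is some kind of tenth.
The major tenth spans 16 semitones, and E#3 to G##4 is exactly 16 semitones — so this is a major tenth.
(Equivalently, a compound major third: a major third plus an octave.)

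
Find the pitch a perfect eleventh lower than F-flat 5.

The eleventh's letter: F down four letter names plus an octave → C.
Moving 17 semitones down from Fb5 (the size of a perfect eleventh) reaches Cb4.

C-flat 4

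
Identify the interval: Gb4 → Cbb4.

Descending from Gb4 to Cbb4 is the same interval as ascending Cbb4 to Gb4.
C to G spans five letter names (C-D-E-F-G), so the interval is some kind of fifth.
The perfect fifth is 7 semitones; here we have 8, one semitone wider: augmented.

augmented 5th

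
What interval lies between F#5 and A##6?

F to A spans three letter names (F-G-A), plus an octave, so the interval is some kind of tenth.
F#5 to A##6 spans 17 semitones — one semitone wider than the major tenth (16) — giving an augmented tenth.
(Equivalently, a compound augmented third: an augmented third plus an octave.)

augmented 10th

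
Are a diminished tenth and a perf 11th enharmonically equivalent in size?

No

14 semitones (diminished tenth) vs 17 semitones (perfect eleventh): not equal.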